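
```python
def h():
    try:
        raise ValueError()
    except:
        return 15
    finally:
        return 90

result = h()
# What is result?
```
90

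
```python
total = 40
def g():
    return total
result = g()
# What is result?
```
40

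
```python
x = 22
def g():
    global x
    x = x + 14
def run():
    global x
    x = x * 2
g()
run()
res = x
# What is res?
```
72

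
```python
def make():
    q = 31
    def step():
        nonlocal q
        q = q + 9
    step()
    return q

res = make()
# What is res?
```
40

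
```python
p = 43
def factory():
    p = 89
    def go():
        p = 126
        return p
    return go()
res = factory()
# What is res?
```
126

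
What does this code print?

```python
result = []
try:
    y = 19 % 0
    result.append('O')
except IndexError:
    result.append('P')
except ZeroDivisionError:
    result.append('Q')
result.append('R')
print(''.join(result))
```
QR

ZeroDivisionError is caught by its specific handler, not IndexError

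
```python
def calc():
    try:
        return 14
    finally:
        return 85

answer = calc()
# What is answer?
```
85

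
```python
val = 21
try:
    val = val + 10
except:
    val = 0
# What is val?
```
31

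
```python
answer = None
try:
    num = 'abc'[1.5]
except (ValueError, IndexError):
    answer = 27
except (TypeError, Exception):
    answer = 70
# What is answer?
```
70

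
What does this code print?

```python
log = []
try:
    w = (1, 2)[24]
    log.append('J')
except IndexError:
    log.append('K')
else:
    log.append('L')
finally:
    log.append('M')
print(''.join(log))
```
KM

Exception: except runs, else skipped, finally runs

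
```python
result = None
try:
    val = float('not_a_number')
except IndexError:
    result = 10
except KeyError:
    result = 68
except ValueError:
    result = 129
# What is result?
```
129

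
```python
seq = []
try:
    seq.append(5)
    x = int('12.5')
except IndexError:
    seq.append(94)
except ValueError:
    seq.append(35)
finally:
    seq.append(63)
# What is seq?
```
[5, 35, 63]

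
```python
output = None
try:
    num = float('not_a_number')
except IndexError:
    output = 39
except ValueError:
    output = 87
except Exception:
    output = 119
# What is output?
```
87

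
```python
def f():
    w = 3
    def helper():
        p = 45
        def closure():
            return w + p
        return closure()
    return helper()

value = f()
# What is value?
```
48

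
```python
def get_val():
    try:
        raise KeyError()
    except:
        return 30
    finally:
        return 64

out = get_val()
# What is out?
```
64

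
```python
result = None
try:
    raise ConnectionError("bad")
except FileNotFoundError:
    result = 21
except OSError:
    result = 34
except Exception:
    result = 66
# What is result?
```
34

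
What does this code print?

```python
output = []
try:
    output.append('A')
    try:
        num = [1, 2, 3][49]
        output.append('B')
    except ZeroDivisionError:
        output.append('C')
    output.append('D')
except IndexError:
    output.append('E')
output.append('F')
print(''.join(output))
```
AEF

Inner handler doesn't match, propagates to outer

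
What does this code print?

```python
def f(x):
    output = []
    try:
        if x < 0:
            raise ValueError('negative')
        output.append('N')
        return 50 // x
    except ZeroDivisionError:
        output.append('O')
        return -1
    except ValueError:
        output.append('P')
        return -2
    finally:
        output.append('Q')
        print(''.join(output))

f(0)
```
NOQ

x=0 causes ZeroDivisionError, caught, finally prints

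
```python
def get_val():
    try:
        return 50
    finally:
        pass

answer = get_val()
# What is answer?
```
50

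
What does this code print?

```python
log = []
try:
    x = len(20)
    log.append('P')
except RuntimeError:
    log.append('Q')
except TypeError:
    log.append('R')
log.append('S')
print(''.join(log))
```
RS

TypeError is caught by its specific handler, not RuntimeError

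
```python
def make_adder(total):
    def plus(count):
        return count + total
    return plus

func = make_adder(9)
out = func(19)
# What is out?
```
28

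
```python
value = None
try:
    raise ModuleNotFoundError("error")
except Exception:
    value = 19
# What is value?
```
19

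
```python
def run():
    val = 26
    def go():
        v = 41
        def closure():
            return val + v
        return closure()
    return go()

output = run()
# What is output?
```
67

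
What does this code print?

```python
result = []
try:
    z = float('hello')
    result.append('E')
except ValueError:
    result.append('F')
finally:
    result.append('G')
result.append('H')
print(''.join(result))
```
FGH

finally always runs, even after exception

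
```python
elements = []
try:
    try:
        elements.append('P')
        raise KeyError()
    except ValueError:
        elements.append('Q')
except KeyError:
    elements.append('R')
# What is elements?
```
['P', 'R']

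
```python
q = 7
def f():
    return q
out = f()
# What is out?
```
7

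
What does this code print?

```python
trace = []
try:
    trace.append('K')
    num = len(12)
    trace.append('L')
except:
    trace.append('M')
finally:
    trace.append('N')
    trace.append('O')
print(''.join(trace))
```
KMNO

Code before exception runs, then except, then all of finally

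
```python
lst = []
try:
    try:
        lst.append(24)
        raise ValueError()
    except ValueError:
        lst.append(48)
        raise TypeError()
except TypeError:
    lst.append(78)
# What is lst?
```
[24, 48, 78]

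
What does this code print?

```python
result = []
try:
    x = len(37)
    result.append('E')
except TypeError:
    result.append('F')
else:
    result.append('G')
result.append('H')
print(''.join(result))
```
FH

else block skipped when exception is caught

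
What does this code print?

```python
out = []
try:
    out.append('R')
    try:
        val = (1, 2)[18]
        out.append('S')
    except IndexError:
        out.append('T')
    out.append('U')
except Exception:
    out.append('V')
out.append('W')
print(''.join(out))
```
RTUW

Inner exception caught by inner handler, outer continues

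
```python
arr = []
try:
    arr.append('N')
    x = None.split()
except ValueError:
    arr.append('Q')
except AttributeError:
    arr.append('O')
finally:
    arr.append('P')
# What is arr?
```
['N', 'O', 'P']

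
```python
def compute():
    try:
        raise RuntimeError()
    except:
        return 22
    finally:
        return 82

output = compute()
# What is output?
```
82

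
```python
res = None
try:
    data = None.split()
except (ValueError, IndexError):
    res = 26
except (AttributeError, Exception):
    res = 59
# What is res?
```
59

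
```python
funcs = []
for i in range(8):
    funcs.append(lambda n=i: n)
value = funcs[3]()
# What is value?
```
3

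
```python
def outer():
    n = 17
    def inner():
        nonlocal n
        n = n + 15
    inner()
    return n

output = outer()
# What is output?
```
32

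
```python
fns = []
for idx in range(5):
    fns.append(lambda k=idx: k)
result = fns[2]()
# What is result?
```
2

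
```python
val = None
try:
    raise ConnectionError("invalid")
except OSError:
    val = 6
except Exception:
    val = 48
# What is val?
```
6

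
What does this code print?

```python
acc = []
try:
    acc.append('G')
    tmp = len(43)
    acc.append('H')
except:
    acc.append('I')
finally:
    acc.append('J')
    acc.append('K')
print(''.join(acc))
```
GIJK

Code before exception runs, then except, then all of finally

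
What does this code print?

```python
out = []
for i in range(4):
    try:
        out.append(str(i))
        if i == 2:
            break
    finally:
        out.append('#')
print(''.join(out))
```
0#1#2#

finally runs even when breaking out of loop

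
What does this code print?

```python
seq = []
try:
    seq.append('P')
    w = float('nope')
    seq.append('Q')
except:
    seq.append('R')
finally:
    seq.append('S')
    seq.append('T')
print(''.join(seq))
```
PRST

Code before exception runs, then except, then all of finally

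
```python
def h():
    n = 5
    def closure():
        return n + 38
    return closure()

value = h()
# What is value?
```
43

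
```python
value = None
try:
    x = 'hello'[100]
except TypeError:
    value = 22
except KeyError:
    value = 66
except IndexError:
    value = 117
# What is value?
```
117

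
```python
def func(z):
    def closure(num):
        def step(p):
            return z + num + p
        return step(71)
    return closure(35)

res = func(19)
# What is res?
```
125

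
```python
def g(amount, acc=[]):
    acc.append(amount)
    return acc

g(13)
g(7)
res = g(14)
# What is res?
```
[13, 7, 14]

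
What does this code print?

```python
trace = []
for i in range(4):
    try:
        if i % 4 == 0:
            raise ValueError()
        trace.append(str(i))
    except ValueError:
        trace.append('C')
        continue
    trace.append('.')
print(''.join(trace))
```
C1.2.3.

continue in except skips rest of loop body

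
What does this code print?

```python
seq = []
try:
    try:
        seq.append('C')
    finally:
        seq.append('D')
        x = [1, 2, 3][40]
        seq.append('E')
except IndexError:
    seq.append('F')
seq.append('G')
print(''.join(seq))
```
CDFG

Exception in inner finally caught by outer except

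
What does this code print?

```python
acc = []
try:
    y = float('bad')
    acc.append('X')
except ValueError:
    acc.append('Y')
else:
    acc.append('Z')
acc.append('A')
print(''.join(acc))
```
YA

else block skipped when exception is caught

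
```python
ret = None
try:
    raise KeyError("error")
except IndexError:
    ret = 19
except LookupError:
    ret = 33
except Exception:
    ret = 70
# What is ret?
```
33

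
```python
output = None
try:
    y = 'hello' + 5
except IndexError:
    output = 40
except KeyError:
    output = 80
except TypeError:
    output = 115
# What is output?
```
115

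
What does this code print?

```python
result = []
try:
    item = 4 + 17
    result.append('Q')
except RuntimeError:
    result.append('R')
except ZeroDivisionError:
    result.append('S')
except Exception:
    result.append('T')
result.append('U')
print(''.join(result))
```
QU

No exception, try block completes normally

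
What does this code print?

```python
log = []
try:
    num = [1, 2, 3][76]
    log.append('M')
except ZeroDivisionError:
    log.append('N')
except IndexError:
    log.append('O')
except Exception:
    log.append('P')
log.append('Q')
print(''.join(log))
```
OQ

IndexError matches before generic Exception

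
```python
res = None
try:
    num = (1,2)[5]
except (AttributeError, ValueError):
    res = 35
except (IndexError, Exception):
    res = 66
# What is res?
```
66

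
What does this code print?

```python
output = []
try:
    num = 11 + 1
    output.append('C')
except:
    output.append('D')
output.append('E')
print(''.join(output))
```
CE

No exception, try block completes normally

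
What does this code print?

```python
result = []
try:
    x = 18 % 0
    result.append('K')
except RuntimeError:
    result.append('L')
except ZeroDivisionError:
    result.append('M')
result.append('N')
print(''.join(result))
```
MN

ZeroDivisionError is caught by its specific handler, not RuntimeError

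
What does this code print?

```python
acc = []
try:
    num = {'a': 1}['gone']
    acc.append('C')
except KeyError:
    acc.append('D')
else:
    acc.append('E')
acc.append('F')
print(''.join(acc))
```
DF

else block skipped when exception is caught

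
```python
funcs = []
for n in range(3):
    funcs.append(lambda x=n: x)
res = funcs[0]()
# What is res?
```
0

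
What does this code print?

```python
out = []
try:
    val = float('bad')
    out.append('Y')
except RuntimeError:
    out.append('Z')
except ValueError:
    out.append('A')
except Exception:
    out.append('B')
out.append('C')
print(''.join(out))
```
AC

ValueError matches before generic Exception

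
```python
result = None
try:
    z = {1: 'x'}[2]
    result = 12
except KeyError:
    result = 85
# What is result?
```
85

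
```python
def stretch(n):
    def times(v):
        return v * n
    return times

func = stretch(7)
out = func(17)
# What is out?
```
119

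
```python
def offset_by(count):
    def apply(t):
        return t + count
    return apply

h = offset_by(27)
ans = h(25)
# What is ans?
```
52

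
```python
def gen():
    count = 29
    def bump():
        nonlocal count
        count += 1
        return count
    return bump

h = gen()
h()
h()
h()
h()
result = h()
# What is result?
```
34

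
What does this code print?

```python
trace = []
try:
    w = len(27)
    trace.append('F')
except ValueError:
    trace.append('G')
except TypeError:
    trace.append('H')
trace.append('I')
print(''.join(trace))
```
HI

TypeError is caught by its specific handler, not ValueError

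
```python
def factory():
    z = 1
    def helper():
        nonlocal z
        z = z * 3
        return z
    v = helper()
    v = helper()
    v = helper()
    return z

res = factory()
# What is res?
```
27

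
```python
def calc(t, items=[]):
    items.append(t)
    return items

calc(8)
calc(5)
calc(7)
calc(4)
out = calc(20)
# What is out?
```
[8, 5, 7, 4, 20]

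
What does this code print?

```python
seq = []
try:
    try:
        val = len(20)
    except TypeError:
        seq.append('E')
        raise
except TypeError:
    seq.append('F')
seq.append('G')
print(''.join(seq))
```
EFG

raise without argument re-raises current exception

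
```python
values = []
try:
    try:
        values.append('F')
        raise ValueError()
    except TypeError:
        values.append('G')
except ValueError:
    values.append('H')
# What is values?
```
['F', 'H']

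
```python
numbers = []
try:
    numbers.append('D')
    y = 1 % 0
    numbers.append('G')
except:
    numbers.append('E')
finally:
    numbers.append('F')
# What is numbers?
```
['D', 'E', 'F']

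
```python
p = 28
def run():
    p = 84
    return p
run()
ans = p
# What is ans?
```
28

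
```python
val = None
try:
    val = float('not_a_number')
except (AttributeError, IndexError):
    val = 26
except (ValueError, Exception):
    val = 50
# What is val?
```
50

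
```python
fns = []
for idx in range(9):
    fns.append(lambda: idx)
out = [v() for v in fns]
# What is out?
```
[8, 8, 8, 8, 8, 8, 8, 8, 8]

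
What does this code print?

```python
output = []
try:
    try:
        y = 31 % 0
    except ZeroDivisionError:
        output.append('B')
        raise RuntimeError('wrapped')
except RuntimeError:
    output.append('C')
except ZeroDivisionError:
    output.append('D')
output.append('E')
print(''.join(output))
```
BCE

RuntimeError raised and caught, original ZeroDivisionError not re-raised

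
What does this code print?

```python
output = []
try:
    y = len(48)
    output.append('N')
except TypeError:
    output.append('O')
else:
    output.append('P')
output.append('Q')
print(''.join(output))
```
OQ

else block skipped when exception is caught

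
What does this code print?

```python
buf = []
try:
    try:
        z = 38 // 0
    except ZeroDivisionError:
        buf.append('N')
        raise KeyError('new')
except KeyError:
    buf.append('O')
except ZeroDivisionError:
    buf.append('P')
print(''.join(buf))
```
NO

New KeyError raised, caught by outer KeyError handler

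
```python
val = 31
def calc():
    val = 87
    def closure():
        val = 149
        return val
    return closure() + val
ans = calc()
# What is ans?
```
236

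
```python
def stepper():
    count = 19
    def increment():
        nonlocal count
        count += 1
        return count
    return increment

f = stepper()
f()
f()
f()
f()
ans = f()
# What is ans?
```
24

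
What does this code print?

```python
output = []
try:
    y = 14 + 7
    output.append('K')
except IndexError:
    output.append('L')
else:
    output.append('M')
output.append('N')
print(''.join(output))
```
KMN

else block runs when no exception occurs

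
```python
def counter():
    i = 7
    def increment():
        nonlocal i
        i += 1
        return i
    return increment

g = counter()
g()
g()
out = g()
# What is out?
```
10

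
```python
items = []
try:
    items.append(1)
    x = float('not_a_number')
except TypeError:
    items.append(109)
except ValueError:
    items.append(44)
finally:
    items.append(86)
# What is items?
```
[1, 44, 86]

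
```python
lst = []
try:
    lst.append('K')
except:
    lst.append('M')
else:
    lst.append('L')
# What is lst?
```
['K', 'L']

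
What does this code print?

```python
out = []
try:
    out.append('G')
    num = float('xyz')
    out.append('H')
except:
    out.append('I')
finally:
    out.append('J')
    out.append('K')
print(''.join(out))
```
GIJK

Code before exception runs, then except, then all of finally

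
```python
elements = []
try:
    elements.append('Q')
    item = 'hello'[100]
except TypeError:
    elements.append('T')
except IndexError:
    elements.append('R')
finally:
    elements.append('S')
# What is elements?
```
['Q', 'R', 'S']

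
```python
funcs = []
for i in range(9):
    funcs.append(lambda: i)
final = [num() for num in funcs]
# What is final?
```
[8, 8, 8, 8, 8, 8, 8, 8, 8]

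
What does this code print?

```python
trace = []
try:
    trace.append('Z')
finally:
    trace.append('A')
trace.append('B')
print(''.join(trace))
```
ZAB

try/finally without except, no exception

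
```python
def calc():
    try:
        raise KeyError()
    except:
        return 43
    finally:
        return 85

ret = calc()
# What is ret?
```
85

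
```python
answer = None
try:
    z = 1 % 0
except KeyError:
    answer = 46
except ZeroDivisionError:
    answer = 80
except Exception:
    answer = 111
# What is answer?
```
80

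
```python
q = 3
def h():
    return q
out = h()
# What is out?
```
3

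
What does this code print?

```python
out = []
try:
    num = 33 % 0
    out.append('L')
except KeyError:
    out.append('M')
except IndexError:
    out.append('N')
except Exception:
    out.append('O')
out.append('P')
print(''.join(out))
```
OP

ZeroDivisionError not specifically caught, falls to Exception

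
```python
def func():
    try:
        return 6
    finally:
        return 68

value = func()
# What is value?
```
68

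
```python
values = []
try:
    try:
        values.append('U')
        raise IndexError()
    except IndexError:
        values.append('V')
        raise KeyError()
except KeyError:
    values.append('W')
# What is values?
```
['U', 'V', 'W']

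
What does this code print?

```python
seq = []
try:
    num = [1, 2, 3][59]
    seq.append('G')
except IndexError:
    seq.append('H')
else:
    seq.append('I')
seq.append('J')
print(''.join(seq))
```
HJ

else block skipped when exception is caught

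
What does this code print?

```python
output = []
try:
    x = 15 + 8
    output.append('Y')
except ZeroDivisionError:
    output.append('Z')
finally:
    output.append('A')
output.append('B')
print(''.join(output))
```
YAB

finally runs after normal execution too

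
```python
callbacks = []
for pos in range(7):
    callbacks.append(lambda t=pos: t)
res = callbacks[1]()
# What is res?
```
1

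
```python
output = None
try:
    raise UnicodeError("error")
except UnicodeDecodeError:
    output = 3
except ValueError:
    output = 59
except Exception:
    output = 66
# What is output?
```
59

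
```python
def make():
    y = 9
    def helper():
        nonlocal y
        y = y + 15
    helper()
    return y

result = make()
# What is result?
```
24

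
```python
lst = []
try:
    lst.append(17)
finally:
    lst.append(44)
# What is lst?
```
[17, 44]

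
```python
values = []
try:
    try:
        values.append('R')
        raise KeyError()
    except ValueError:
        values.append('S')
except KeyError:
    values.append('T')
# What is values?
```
['R', 'T']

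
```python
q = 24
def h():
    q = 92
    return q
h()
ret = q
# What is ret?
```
24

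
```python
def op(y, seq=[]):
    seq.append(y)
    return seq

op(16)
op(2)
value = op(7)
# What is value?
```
[16, 2, 7]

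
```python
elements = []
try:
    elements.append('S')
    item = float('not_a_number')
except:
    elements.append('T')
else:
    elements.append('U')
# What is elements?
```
['S', 'T']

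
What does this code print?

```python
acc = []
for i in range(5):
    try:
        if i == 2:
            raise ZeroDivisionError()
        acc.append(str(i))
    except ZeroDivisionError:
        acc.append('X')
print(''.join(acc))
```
01X34

Exception on i=2 caught, loop continues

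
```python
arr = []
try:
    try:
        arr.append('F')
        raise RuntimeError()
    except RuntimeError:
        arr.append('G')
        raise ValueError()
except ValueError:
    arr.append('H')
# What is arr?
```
['F', 'G', 'H']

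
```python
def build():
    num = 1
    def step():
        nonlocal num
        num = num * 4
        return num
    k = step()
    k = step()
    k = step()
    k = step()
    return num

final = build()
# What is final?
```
256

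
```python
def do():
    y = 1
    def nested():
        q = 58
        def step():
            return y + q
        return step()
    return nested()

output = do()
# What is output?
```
59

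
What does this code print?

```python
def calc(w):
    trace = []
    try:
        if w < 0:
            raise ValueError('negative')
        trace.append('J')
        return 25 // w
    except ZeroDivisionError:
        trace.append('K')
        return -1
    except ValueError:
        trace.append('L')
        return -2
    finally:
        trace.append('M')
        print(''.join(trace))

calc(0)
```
JKM

w=0 causes ZeroDivisionError, caught, finally prints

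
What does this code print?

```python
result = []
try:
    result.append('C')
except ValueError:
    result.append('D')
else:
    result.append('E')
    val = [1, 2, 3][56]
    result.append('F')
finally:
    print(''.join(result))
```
CE

Try succeeds, else appends 'E', IndexError in else is uncaught, finally prints before exception propagates ('F' never appended)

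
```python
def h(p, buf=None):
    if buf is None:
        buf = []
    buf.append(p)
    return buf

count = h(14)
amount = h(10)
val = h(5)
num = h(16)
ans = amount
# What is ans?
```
[10]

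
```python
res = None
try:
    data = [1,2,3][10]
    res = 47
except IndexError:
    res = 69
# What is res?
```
69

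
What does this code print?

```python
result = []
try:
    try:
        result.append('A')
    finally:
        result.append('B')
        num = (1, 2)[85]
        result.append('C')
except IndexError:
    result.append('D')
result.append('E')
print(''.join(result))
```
ABDE

Exception in inner finally caught by outer except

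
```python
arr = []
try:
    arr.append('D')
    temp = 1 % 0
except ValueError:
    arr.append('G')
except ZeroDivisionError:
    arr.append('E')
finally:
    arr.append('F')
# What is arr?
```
['D', 'E', 'F']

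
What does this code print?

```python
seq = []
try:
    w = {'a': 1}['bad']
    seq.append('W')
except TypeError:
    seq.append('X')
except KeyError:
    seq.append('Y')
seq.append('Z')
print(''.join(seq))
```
YZ

KeyError is caught by its specific handler, not TypeError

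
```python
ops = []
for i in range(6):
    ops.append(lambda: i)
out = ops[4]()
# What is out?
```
5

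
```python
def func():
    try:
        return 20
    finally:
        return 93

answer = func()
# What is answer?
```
93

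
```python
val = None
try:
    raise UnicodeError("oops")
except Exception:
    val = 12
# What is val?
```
12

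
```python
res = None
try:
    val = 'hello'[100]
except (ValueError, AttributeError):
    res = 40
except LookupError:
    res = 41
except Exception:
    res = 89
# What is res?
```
41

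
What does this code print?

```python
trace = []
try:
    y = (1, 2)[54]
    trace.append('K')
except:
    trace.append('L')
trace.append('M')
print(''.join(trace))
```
LM

Exception raised in try, caught by bare except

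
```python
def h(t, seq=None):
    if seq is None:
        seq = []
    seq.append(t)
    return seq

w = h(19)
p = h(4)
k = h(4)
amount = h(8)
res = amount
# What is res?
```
[8]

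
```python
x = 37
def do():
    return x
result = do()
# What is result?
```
37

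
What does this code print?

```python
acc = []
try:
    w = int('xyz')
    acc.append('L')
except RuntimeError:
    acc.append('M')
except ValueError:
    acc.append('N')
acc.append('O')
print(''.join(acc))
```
NO

ValueError is caught by its specific handler, not RuntimeError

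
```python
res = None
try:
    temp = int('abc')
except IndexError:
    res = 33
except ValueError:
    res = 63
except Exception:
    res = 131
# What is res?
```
63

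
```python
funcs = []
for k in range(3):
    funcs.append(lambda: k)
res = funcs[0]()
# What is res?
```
2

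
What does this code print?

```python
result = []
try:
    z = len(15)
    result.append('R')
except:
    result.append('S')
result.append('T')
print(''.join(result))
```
ST

Exception raised in try, caught by bare except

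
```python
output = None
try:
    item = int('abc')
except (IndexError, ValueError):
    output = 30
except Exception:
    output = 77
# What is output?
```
30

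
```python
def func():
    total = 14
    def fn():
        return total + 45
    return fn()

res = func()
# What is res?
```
59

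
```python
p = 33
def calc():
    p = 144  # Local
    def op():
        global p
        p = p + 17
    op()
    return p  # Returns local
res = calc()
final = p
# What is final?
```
50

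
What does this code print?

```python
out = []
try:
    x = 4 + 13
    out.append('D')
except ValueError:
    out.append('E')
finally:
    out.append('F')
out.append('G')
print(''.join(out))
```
DFG

finally runs after normal execution too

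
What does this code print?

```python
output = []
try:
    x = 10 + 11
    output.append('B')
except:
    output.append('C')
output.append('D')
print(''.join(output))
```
BD

No exception, try block completes normally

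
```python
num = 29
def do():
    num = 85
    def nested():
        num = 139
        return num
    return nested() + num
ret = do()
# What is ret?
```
224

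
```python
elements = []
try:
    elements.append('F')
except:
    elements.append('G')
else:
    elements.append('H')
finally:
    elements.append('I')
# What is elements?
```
['F', 'H', 'I']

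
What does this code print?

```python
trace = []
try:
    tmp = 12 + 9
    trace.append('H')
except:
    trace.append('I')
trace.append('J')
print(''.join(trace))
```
HJ

No exception, try block completes normally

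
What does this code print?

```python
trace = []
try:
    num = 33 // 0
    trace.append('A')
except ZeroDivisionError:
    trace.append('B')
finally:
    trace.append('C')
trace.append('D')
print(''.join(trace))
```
BCD

finally always runs, even after exception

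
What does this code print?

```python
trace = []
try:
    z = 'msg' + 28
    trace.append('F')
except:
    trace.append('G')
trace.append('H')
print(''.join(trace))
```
GH

Exception raised in try, caught by bare except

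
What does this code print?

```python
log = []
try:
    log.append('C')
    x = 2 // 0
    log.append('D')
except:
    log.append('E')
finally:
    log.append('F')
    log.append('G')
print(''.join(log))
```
CEFG

Code before exception runs, then except, then all of finally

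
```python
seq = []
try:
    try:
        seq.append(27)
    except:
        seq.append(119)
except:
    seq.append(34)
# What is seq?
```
[27]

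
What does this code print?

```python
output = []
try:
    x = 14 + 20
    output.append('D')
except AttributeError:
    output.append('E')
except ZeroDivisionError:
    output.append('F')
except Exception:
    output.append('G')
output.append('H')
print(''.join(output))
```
DH

No exception, try block completes normally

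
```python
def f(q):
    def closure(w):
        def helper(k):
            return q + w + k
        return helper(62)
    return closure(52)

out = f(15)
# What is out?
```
129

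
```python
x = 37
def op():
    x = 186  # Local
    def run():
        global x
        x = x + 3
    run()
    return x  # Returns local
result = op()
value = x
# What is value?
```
40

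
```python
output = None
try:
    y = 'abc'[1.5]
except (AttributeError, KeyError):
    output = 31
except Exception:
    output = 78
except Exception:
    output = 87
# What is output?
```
78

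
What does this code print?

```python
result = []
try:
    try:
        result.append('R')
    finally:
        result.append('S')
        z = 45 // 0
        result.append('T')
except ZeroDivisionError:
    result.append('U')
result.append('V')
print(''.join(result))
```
RSUV

Exception in inner finally caught by outer except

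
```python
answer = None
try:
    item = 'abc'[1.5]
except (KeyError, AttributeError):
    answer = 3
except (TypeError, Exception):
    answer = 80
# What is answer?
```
80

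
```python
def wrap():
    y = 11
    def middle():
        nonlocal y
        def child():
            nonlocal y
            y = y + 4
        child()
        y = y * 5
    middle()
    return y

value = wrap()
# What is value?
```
75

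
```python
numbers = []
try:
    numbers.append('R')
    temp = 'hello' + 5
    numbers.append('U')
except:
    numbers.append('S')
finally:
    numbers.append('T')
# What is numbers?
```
['R', 'S', 'T']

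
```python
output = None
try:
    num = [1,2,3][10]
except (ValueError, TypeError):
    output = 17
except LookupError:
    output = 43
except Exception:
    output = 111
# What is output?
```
43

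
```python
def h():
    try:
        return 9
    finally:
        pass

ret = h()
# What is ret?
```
9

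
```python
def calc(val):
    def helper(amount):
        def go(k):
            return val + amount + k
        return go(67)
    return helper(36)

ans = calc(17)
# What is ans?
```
120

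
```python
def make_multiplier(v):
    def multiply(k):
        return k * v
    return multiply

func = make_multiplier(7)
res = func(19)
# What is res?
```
133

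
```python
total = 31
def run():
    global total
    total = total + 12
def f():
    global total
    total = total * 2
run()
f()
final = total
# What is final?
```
86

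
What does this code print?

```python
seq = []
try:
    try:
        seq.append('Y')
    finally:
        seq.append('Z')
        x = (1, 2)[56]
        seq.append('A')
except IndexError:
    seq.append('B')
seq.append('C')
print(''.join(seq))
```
YZBC

Exception in inner finally caught by outer except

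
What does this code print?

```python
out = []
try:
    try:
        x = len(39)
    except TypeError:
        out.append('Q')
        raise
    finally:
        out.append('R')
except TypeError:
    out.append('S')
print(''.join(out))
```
QRS

finally runs before re-raised exception propagates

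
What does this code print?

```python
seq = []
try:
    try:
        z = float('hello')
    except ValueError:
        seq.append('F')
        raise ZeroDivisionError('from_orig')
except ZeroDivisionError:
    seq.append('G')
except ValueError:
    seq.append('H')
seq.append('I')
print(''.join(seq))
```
FGI

ZeroDivisionError raised and caught, original ValueError not re-raised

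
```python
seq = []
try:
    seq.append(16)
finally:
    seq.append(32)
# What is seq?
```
[16, 32]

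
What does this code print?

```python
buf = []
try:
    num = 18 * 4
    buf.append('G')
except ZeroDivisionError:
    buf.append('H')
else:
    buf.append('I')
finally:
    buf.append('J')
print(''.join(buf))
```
GIJ

else runs before finally when no exception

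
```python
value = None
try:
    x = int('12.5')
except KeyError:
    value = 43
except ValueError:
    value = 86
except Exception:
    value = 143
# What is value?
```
86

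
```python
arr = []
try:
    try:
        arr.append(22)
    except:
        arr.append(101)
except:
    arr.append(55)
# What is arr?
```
[22]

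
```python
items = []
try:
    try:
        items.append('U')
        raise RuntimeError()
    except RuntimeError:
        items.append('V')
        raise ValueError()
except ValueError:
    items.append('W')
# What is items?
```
['U', 'V', 'W']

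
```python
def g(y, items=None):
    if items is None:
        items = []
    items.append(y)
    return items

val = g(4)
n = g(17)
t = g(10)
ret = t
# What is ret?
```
[10]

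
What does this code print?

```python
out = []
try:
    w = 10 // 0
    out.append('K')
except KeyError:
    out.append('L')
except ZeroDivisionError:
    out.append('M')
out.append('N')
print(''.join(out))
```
MN

ZeroDivisionError is caught by its specific handler, not KeyError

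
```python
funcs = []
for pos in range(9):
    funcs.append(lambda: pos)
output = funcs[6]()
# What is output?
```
8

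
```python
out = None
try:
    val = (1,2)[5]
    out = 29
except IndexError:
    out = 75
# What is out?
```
75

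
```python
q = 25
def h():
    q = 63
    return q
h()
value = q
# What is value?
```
25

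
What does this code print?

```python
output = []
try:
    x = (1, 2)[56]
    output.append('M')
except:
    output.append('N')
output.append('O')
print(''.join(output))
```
NO

Exception raised in try, caught by bare except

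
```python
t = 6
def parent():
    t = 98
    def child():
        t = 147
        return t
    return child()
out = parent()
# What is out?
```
147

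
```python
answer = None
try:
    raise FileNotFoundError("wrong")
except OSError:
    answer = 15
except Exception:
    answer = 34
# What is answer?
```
15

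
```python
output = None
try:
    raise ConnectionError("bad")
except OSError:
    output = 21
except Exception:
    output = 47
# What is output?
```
21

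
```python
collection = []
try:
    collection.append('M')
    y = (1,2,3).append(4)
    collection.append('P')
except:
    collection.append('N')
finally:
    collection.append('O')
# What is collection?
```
['M', 'N', 'O']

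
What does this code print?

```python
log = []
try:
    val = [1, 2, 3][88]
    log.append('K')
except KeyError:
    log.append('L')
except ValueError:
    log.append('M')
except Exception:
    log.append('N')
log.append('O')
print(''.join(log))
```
NO

IndexError not specifically caught, falls to Exception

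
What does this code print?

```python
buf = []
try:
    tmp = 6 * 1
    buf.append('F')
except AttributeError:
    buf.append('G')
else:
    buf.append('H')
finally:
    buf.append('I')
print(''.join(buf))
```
FHI

else runs before finally when no exception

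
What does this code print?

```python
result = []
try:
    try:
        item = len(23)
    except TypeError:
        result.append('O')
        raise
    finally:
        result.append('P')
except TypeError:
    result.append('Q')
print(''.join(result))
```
OPQ

finally runs before re-raised exception propagates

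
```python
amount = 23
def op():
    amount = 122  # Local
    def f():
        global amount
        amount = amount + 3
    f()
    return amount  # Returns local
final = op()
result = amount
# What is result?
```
26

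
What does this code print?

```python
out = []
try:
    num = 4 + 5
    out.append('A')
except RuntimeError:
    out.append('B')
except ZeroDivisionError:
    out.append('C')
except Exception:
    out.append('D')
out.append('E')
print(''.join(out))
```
AE

No exception, try block completes normally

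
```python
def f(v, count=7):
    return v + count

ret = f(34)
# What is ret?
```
41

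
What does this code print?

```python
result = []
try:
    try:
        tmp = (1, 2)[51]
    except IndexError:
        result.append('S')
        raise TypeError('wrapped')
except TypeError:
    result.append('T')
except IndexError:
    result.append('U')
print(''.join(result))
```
ST

New TypeError raised, caught by outer TypeError handler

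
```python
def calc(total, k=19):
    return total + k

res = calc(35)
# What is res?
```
54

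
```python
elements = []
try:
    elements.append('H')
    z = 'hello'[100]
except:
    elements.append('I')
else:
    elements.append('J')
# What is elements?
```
['H', 'I']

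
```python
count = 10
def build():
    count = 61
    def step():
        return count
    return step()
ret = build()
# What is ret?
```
61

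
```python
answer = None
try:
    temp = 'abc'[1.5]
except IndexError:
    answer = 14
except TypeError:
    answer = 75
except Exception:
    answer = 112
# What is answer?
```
75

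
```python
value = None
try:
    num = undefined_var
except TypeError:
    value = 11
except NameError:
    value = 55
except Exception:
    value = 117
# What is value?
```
55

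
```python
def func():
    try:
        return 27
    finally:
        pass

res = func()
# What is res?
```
27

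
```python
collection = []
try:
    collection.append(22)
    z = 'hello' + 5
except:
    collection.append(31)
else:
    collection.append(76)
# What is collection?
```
[22, 31]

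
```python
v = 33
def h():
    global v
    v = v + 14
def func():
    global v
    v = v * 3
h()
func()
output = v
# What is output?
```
141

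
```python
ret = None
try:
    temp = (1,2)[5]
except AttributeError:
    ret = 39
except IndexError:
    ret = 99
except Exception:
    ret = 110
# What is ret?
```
99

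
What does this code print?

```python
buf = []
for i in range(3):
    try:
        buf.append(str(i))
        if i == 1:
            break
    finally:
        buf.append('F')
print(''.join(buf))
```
0F1F

finally runs even when breaking out of loop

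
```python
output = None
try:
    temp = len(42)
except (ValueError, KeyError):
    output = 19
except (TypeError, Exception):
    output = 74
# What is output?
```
74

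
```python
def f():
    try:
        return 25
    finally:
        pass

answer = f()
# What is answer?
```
25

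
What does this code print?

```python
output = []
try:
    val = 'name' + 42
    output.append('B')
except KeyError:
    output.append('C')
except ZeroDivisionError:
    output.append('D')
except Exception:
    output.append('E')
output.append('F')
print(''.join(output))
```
EF

TypeError not specifically caught, falls to Exception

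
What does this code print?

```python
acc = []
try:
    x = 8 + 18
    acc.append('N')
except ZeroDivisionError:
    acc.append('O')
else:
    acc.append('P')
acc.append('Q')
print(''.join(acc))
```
NPQ

else block runs when no exception occurs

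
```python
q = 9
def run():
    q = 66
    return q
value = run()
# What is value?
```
66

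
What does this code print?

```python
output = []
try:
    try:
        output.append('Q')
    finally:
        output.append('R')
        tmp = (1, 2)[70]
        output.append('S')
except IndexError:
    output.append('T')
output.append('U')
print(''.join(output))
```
QRTU

Exception in inner finally caught by outer except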